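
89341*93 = 8308713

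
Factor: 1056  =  2^5* 3^1*11^1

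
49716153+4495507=54211660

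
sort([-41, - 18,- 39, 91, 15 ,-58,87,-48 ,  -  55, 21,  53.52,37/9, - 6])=[ - 58, -55,-48 , - 41,- 39, - 18, - 6,  37/9, 15 , 21, 53.52,  87,  91]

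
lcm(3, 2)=6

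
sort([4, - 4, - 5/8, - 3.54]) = [ - 4,-3.54, - 5/8,4]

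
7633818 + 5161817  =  12795635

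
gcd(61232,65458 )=2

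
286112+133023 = 419135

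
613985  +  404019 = 1018004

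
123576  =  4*30894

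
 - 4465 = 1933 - 6398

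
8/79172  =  2/19793 = 0.00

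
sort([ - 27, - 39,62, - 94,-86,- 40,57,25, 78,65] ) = [ -94, - 86, - 40,-39, - 27,25,57,  62,65, 78 ] 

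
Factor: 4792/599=8= 2^3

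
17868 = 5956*3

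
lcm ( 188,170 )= 15980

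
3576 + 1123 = 4699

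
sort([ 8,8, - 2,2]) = [ - 2, 2,8,8] 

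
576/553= 1 + 23/553=1.04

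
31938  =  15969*2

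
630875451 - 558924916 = 71950535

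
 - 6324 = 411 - 6735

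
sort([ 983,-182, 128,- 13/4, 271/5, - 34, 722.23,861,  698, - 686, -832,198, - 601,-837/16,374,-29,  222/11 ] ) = [- 832, - 686, - 601,-182,- 837/16, - 34, - 29,-13/4,222/11, 271/5,128,198,374 , 698,722.23,861,983 ]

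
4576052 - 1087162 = 3488890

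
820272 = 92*8916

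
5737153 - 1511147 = 4226006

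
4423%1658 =1107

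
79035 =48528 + 30507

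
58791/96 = 19597/32 = 612.41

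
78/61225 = 78/61225 = 0.00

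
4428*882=3905496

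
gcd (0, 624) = 624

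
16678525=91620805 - 74942280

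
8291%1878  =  779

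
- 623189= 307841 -931030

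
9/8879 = 9/8879 = 0.00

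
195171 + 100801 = 295972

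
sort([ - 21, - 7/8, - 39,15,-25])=[ - 39, - 25,-21, - 7/8, 15 ] 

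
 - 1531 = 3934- 5465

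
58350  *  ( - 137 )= -7993950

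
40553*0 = 0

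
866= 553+313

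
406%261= 145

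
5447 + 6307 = 11754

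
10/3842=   5/1921 =0.00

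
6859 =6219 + 640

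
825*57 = 47025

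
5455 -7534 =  - 2079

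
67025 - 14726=52299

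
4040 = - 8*( - 505 )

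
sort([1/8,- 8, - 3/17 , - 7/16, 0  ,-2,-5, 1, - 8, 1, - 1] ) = [ - 8, - 8 , - 5, - 2,-1,-7/16,  -  3/17,0, 1/8, 1, 1]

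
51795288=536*96633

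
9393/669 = 14  +  9/223=14.04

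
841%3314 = 841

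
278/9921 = 278/9921= 0.03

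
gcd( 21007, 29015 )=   7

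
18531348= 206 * 89958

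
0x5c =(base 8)134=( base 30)32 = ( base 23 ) 40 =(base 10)92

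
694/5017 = 694/5017 = 0.14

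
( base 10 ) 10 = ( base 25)a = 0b1010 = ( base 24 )A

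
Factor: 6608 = 2^4*7^1*59^1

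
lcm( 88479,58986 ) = 176958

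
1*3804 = 3804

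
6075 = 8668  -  2593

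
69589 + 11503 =81092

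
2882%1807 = 1075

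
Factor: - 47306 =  - 2^1*7^1*31^1*109^1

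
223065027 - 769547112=-546482085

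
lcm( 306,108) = 1836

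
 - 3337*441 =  - 1471617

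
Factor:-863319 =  -3^1*31^1 * 9283^1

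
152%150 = 2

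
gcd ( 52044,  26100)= 12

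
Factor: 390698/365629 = 826/773 = 2^1*7^1*59^1*773^( - 1) 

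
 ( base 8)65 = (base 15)38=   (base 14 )3B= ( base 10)53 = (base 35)1i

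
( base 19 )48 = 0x54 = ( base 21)40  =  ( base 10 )84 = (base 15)59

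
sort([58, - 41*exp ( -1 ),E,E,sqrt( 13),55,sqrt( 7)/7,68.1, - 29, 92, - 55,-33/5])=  [ - 55, - 29,  -  41*exp( - 1), - 33/5,sqrt ( 7)/7,  E,  E,sqrt( 13),55, 58, 68.1, 92]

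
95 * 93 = 8835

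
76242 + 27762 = 104004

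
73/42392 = 73/42392 = 0.00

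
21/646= 21/646 = 0.03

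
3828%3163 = 665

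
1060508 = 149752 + 910756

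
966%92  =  46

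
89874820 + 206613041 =296487861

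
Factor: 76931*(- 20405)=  - 1569777055= -5^1 * 7^1*11^1*19^1*53^1*4049^1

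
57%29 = 28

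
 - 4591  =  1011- 5602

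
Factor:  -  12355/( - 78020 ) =2471/15604 = 2^(  -  2)*7^1*47^( - 1)*83^( -1)*353^1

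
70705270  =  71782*985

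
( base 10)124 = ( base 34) 3m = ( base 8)174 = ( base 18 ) 6g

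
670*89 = 59630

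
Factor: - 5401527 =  - 3^1* 23^1 * 78283^1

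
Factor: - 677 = - 677^1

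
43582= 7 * 6226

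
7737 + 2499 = 10236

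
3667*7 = 25669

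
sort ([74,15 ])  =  [15, 74 ]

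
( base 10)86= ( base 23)3H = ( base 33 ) 2k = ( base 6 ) 222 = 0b1010110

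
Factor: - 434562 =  - 2^1*3^1*23^1*47^1*67^1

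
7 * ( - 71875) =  - 503125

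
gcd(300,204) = 12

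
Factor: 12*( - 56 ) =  - 2^5*3^1*7^1 = -672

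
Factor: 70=2^1*5^1*7^1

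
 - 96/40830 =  - 16/6805= - 0.00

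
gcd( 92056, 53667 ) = 1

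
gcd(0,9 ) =9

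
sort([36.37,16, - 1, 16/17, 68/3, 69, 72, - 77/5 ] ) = [-77/5, - 1, 16/17, 16 , 68/3, 36.37,69, 72]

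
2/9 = 2/9 = 0.22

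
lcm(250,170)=4250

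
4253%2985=1268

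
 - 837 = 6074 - 6911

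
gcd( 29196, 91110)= 6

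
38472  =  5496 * 7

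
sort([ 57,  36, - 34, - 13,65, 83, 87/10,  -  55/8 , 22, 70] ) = [ - 34,-13, - 55/8,87/10, 22,36, 57,65 , 70,83]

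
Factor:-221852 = -2^2*37^1*1499^1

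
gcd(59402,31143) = 7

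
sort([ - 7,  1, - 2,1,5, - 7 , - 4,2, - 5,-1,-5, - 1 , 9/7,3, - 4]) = [ - 7, - 7, - 5, - 5, - 4 , - 4, - 2,-1, - 1,1, 1,9/7,2, 3,5]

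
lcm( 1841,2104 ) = 14728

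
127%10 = 7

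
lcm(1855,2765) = 146545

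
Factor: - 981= -3^2*109^1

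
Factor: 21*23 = 483 = 3^1 * 7^1*23^1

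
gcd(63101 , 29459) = 89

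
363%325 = 38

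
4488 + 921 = 5409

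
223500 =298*750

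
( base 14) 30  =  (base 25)1H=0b101010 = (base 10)42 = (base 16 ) 2A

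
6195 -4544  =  1651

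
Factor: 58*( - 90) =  - 5220=- 2^2*3^2*5^1*29^1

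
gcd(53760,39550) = 70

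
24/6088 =3/761  =  0.00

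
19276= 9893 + 9383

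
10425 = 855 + 9570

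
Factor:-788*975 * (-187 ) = 143672100 = 2^2*3^1*5^2*11^1*13^1*17^1*197^1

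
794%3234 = 794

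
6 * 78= 468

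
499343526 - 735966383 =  - 236622857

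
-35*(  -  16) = 560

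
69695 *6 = 418170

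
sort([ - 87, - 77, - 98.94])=[  -  98.94, -87, - 77 ]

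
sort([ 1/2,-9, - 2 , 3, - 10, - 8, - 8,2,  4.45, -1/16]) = [ - 10, - 9,-8, - 8, - 2 ,  -  1/16, 1/2,  2,3,4.45]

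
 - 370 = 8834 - 9204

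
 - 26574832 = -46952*566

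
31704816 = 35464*894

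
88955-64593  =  24362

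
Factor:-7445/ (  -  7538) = 2^( - 1)*5^1*1489^1*3769^( - 1) 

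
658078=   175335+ 482743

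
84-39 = 45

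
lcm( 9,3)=9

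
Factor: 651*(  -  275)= - 3^1*5^2*7^1*11^1*31^1 = -179025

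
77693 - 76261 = 1432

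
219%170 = 49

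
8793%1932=1065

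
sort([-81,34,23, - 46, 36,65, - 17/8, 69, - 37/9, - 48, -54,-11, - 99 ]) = [ - 99, - 81,-54 , -48, - 46,-11,-37/9, - 17/8, 23, 34, 36,65 , 69]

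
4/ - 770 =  -2/385 = - 0.01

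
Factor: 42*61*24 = 2^4*3^2*7^1*61^1 = 61488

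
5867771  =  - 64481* ( - 91) 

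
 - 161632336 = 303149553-464781889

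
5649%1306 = 425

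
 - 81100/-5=16220/1   =  16220.00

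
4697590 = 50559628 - 45862038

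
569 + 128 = 697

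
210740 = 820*257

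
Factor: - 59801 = -7^1*8543^1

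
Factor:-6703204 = -2^2 * 1675801^1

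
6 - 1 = 5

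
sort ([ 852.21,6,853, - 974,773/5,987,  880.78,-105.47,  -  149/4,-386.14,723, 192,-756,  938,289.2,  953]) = [ - 974,  -  756,-386.14, - 105.47, - 149/4,6, 773/5 , 192,  289.2, 723, 852.21, 853, 880.78 , 938, 953, 987 ] 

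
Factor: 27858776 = 2^3*11^1*316577^1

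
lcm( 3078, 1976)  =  160056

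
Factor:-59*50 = - 2950 = - 2^1 * 5^2*59^1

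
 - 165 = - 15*11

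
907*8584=7785688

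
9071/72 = 125 + 71/72  =  125.99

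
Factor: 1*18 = 18 = 2^1*3^2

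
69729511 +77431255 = 147160766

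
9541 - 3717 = 5824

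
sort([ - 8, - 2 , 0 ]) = [ -8, - 2,0 ]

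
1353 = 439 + 914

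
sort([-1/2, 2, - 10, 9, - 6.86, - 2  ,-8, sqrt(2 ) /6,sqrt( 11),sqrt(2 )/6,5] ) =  [-10,-8, - 6.86, - 2,-1/2 , sqrt(2)/6,sqrt( 2) /6,2,sqrt( 11),5, 9 ]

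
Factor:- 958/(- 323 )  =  2^1*17^(-1 ) * 19^( - 1 )*479^1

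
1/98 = 1/98 = 0.01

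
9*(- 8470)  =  - 76230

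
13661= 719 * 19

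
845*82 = 69290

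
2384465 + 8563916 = 10948381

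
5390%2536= 318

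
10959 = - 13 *( - 843)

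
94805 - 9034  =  85771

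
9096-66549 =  - 57453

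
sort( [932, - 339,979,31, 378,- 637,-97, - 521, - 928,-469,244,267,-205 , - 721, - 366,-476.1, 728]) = [  -  928,-721,-637,-521,-476.1, - 469 ,-366,-339, - 205, - 97, 31, 244, 267, 378, 728,932, 979]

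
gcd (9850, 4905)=5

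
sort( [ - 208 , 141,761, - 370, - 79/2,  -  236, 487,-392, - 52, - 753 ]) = [ - 753, - 392,-370, - 236, - 208, - 52, - 79/2 , 141, 487, 761]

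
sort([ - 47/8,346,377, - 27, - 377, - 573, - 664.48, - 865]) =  [ - 865, - 664.48, - 573, - 377, - 27, - 47/8,346, 377] 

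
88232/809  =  88232/809 = 109.06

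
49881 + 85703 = 135584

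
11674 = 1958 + 9716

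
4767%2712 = 2055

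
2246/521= 4 + 162/521 = 4.31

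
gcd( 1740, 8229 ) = 3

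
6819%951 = 162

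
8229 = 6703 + 1526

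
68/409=68/409 = 0.17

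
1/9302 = 1/9302 = 0.00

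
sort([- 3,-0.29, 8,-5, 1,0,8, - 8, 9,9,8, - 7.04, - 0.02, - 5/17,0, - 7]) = [-8, - 7.04 ,-7, - 5,-3, - 5/17,-0.29,-0.02, 0,0,1, 8,8,8, 9,9]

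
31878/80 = 15939/40  =  398.48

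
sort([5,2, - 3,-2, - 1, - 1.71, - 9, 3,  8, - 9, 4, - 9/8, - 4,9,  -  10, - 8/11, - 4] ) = [-10, - 9 , - 9 , - 4 ,  -  4,-3, - 2, - 1.71,  -  9/8, - 1,-8/11, 2,3,4, 5,8,9 ]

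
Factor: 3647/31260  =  7/60 = 2^( - 2 )*3^(- 1)*5^(  -  1)*7^1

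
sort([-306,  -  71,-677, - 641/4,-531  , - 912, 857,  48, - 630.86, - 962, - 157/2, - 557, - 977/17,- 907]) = [ - 962,  -  912, - 907,- 677,  -  630.86, - 557, - 531, - 306,-641/4, - 157/2,  -  71, - 977/17,48,857] 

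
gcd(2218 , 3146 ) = 2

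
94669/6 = 94669/6 = 15778.17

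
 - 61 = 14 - 75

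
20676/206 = 10338/103= 100.37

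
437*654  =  285798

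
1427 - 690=737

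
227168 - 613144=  - 385976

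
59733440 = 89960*664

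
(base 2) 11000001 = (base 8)301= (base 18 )AD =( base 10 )193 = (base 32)61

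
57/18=19/6 = 3.17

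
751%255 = 241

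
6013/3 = 2004 +1/3 = 2004.33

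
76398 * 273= 20856654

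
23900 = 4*5975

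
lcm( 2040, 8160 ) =8160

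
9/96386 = 9/96386 = 0.00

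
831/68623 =831/68623 = 0.01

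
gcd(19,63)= 1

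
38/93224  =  19/46612=0.00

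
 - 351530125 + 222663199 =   -  128866926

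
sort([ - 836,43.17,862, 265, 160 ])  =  [- 836, 43.17, 160, 265, 862]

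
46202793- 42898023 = 3304770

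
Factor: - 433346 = - 2^1*389^1*557^1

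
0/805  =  0 = 0.00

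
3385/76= 3385/76 = 44.54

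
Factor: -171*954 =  -163134 = -2^1*3^4  *19^1*53^1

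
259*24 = 6216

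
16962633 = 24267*699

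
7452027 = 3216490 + 4235537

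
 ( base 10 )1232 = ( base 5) 14412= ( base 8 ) 2320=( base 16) 4d0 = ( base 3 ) 1200122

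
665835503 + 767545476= 1433380979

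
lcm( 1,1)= 1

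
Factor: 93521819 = 19^1*4922201^1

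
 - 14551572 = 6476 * ( - 2247)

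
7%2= 1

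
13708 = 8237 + 5471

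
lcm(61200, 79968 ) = 5997600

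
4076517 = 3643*1119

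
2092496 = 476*4396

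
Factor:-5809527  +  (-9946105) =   -  15755632=- 2^4*131^1 * 7517^1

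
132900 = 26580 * 5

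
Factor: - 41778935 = -5^1*11^1*759617^1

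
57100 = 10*5710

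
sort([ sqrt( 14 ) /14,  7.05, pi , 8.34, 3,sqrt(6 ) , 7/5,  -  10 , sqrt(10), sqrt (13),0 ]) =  [ - 10,0, sqrt( 14 ) /14, 7/5 , sqrt( 6),3, pi , sqrt(10 ),  sqrt(13) , 7.05, 8.34] 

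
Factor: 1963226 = 2^1*53^1 * 18521^1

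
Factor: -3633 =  - 3^1 *7^1 *173^1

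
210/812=15/58 = 0.26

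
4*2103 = 8412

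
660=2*330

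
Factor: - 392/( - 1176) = 3^( - 1) = 1/3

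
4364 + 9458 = 13822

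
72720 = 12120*6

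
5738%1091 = 283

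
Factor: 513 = 3^3  *19^1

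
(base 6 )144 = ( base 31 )22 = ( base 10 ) 64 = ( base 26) 2c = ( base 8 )100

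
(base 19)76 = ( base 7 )256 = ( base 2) 10001011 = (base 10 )139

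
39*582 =22698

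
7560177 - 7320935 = 239242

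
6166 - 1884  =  4282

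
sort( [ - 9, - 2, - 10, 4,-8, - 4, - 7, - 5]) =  [-10,  -  9, - 8 , - 7,  -  5, - 4, - 2, 4] 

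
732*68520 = 50156640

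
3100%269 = 141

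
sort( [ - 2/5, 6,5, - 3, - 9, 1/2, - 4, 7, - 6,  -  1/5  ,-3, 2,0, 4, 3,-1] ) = [ - 9, - 6,-4, - 3,  -  3,-1 ,- 2/5 , - 1/5,  0, 1/2, 2, 3, 4 , 5, 6,7] 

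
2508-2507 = 1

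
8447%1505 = 922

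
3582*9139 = 32735898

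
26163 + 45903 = 72066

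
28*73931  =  2070068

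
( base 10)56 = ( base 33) 1N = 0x38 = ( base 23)2A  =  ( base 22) 2c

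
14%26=14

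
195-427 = - 232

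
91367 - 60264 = 31103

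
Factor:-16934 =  - 2^1*8467^1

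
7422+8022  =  15444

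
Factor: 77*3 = 3^1*7^1*11^1 = 231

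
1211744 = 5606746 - 4395002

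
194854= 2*97427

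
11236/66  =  5618/33 = 170.24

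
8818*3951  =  34839918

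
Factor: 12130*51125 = 620146250 = 2^1 * 5^4 * 409^1*1213^1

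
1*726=726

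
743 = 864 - 121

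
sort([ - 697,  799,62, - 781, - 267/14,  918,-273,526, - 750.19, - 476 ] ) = [ - 781, - 750.19, - 697, - 476, - 273, - 267/14, 62, 526,  799,918]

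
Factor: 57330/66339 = 2^1*3^(-4)*5^1 * 7^1 = 70/81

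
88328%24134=15926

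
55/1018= 55/1018 = 0.05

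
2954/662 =4 + 153/331 = 4.46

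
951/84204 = 317/28068 = 0.01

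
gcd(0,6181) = 6181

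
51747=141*367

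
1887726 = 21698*87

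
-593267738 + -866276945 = -1459544683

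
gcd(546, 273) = 273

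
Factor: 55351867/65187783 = 3^ ( - 2 )*89^( - 1 )*97^( - 1)*839^ ( - 1 )*55351867^1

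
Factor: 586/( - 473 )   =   - 2^1 * 11^ (  -  1)*43^( - 1)*293^1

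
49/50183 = 7/7169 = 0.00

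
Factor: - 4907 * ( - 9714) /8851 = 2^1 * 3^1*7^1* 53^( - 1)* 167^( - 1)*701^1*1619^1=47666598/8851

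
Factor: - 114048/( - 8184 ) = 432/31 = 2^4*3^3 * 31^( - 1)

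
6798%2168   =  294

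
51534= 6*8589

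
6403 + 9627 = 16030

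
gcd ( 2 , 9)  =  1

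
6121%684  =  649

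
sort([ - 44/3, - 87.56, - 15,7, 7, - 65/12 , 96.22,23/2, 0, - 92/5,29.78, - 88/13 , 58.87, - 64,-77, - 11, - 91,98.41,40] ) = [ - 91,-87.56, - 77, - 64, - 92/5  , - 15, - 44/3, - 11, - 88/13,-65/12,  0, 7, 7,  23/2, 29.78, 40,58.87 , 96.22,98.41]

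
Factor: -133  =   - 7^1*19^1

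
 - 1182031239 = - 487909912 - 694121327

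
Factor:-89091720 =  - 2^3*3^2*5^1 * 61^1*4057^1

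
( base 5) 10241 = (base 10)696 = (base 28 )OO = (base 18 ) 22c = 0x2B8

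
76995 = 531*145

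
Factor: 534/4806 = 3^ ( - 2 ) =1/9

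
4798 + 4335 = 9133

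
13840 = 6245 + 7595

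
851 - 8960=- 8109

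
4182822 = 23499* 178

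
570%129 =54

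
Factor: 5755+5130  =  5^1 * 7^1 * 311^1 = 10885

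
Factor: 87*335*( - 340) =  - 2^2*3^1*5^2*17^1 * 29^1*  67^1 = - 9909300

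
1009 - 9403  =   - 8394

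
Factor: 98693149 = 98693149^1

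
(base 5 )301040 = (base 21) 10c7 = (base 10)9520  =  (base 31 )9s3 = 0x2530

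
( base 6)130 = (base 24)26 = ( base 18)30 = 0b110110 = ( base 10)54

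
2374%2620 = 2374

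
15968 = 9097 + 6871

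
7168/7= 1024= 1024.00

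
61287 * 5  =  306435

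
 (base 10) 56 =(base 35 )1L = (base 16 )38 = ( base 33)1n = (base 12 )48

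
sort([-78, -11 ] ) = [ - 78, - 11] 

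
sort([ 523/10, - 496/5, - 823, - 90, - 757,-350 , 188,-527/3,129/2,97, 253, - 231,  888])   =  [-823, - 757, - 350, - 231, - 527/3, - 496/5,-90,523/10, 129/2,  97,188, 253,888 ] 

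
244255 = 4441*55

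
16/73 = 16/73 = 0.22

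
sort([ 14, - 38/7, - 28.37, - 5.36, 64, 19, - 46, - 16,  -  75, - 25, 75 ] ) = [-75, - 46, - 28.37, - 25,  -  16,  -  38/7, - 5.36, 14, 19, 64,75]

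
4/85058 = 2/42529 = 0.00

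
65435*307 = 20088545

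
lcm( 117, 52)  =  468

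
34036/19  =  34036/19  =  1791.37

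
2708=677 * 4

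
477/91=477/91= 5.24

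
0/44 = 0  =  0.00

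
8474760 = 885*9576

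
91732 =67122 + 24610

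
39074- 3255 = 35819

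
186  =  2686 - 2500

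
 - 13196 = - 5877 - 7319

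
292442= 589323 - 296881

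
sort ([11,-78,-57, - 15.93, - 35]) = [- 78,-57, - 35, - 15.93, 11 ]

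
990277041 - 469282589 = 520994452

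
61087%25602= 9883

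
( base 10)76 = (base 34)28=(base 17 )48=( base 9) 84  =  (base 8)114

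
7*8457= 59199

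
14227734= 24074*591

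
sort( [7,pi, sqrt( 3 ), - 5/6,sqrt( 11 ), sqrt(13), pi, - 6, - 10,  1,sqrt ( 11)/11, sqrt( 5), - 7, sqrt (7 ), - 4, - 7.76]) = [ - 10, - 7.76, - 7, - 6,- 4, - 5/6,  sqrt( 11 ) /11 , 1,  sqrt( 3), sqrt( 5), sqrt( 7 ), pi, pi,sqrt(11 ), sqrt( 13) , 7 ]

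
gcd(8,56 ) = 8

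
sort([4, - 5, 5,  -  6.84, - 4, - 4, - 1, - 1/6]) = [ - 6.84, - 5, - 4  , -4, - 1,-1/6,4,  5]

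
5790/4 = 1447 + 1/2= 1447.50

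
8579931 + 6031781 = 14611712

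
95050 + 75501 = 170551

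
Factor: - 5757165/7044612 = -2^( - 2)*3^1*5^1*31^1*4127^1*587051^( - 1 ) = - 1919055/2348204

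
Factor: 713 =23^1 * 31^1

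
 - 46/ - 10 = 4+3/5  =  4.60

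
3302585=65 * 50809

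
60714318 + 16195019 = 76909337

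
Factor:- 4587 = - 3^1  *  11^1*139^1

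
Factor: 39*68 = 2652 = 2^2*3^1*13^1*17^1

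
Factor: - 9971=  - 13^2*59^1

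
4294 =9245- 4951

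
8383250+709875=9093125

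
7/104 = 7/104 = 0.07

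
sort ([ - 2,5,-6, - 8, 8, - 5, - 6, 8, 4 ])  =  [ - 8,-6 ,  -  6,  -  5, - 2,4, 5, 8,8] 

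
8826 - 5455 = 3371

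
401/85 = 401/85 = 4.72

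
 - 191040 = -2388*80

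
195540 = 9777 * 20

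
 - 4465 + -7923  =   - 12388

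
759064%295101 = 168862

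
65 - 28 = 37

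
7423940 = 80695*92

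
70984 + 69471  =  140455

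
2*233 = 466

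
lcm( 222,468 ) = 17316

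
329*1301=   428029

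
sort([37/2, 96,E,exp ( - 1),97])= [ exp ( - 1 ),E,37/2,96,  97]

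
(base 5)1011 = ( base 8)203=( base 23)5G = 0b10000011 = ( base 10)131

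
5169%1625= 294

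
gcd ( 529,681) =1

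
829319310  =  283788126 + 545531184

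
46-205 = - 159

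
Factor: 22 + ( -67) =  - 45 = -3^2  *  5^1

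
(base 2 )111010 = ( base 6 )134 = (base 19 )31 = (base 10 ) 58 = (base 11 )53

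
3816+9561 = 13377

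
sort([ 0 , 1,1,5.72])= [ 0,1, 1, 5.72]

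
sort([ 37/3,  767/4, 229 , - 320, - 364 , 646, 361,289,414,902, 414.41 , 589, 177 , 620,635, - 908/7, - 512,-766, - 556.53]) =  [ - 766, - 556.53, - 512, - 364, - 320, - 908/7, 37/3,177, 767/4,229,289,361,414,414.41, 589, 620,  635, 646, 902] 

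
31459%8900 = 4759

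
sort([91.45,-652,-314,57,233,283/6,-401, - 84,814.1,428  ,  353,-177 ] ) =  [ - 652, - 401, - 314, - 177 , - 84,  283/6,57, 91.45,233, 353,428, 814.1] 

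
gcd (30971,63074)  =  1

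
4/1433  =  4/1433  =  0.00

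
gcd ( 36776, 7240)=8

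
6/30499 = 6/30499 = 0.00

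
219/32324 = 219/32324=0.01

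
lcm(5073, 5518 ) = 314526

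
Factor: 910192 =2^4*163^1*349^1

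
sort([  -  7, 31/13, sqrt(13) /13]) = [ - 7,sqrt(13 )/13,31/13]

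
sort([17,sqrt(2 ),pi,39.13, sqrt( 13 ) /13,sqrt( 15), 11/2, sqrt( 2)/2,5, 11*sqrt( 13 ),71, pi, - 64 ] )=[ - 64, sqrt( 13) /13, sqrt( 2)/2,sqrt( 2),pi,pi,sqrt(15), 5 , 11/2,  17,  39.13,11*sqrt( 13)  ,  71] 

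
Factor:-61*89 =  - 61^1*89^1 = - 5429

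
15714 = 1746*9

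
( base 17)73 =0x7a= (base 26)4i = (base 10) 122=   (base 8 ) 172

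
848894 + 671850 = 1520744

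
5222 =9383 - 4161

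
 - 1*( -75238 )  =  75238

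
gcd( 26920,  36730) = 10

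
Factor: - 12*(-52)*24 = 2^7*3^2*13^1 = 14976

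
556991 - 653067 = -96076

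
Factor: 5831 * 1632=9516192  =  2^5 * 3^1*7^3*17^2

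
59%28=3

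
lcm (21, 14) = 42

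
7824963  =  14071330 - 6246367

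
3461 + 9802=13263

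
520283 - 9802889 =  - 9282606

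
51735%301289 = 51735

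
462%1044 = 462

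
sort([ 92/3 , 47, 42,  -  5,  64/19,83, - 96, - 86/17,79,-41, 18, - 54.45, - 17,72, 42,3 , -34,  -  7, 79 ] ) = [  -  96,  -  54.45, - 41,-34, - 17, - 7 ,  -  86/17, - 5,3, 64/19,18, 92/3,42,  42,47,72, 79,79,83 ]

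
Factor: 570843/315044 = 2^ ( - 2)*3^2*7^1*13^1*113^( - 1 ) = 819/452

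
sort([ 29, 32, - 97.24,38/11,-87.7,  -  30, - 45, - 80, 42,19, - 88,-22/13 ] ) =[ - 97.24,-88, - 87.7 ,  -  80,-45  , - 30,-22/13, 38/11,19,29, 32,42] 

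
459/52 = 8 + 43/52=8.83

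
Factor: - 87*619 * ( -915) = 49275495 = 3^2*5^1*29^1*61^1 * 619^1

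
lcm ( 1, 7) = 7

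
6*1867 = 11202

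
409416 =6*68236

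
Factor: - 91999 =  - 197^1*467^1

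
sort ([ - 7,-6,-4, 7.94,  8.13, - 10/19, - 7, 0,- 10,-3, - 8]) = [ - 10,  -  8, - 7, - 7, - 6, - 4,-3,  -  10/19,0  ,  7.94, 8.13 ] 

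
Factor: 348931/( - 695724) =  - 2^ ( - 2 )*3^ ( - 1)*11^1*31721^1*57977^( - 1)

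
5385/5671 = 5385/5671=0.95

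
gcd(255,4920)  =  15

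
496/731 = 496/731=0.68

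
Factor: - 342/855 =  - 2/5=   - 2^1*5^( - 1)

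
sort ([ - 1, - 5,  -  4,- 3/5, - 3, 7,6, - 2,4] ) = [ - 5, - 4, - 3, - 2, - 1, - 3/5,4,6, 7 ] 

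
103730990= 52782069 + 50948921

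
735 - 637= 98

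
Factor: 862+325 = 1187^1=1187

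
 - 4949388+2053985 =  - 2895403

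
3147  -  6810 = - 3663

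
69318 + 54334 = 123652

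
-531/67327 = - 531/67327 = - 0.01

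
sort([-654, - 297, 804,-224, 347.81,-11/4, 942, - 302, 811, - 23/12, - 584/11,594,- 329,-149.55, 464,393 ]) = [-654,-329 ,-302, -297 ,  -  224, - 149.55,-584/11,-11/4, - 23/12,347.81,393,464,594, 804,811, 942 ]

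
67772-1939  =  65833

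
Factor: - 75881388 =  - 2^2*3^1*11^1  *574859^1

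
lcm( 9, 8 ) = 72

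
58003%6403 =376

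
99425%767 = 482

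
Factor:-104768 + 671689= 29^1 * 113^1*173^1 =566921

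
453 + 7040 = 7493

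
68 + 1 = 69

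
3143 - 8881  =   - 5738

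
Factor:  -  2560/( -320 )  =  8= 2^3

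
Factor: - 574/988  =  -2^(- 1 )*7^1*13^( - 1 )*19^( - 1 ) * 41^1 = - 287/494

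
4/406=2/203  =  0.01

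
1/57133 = 1/57133   =  0.00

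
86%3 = 2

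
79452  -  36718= 42734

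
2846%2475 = 371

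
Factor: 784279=367^1*2137^1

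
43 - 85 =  - 42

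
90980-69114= 21866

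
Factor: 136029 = 3^1*45343^1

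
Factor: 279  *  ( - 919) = -3^2*31^1 * 919^1 = - 256401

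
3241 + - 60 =3181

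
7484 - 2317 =5167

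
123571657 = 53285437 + 70286220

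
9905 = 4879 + 5026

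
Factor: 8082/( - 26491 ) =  - 18/59  =  - 2^1 * 3^2* 59^( - 1 ) 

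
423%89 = 67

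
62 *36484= 2262008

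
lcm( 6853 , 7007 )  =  623623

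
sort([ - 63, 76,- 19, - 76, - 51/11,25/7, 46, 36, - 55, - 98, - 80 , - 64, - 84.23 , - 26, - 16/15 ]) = [- 98, -84.23, - 80 , - 76, - 64 ,-63, - 55, - 26,-19 , - 51/11, - 16/15, 25/7,  36, 46, 76] 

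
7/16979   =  7/16979 = 0.00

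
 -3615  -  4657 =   -  8272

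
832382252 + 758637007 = 1591019259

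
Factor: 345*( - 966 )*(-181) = 60321870 = 2^1*3^2*5^1*7^1*23^2*181^1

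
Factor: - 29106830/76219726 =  - 5^1*11^ (- 1 )*31^1*911^( - 1)*3803^(- 1)*93893^1 = -  14553415/38109863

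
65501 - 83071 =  - 17570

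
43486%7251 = 7231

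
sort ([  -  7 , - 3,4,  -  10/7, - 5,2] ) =[ - 7,-5,  -  3, - 10/7,2 , 4]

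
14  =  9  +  5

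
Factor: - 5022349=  - 23^1*218363^1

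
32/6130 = 16/3065  =  0.01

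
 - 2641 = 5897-8538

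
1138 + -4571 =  - 3433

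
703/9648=703/9648= 0.07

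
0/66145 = 0= 0.00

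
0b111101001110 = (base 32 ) 3qe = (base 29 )4j3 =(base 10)3918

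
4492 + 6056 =10548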